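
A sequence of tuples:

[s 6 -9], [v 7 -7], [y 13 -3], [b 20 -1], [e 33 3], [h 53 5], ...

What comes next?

Letter goes s, v, y, b, e, h → k (letters move forward 3 places in the alphabet, wrapping Z→A).
Second component: each term is the sum of the two before it; 6, 7, 13, 20, 33, 53 → 86.
For the third component, alternating steps +2, +4, +2, +4, …: -9, -7, -3, -1, 3, 5 → 9.
So the next tuple is [k 86 9].

[k 86 9]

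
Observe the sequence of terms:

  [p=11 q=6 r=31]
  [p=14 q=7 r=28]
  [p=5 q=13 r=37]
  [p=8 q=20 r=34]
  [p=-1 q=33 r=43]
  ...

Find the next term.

[p=2 q=53 r=40]

P: alternating steps +3, −9, +3, −9, …; 11, 14, 5, 8, -1 → 2.
Q — each term is the sum of the two before it: 6, 7, 13, 20, 33 → 53.
R: together with the p always sums to 42; 31, 28, 37, 34, 43 → 40.
Combining the parts gives [p=2 q=53 r=40].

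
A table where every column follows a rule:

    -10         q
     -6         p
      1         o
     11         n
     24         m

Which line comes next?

40  l

First component: differences are 4, 7, 10, … (increasing by 3 each time), so -10, -6, 1, 11, 24 → 40.
Letter: letters move back 1 place in the alphabet, so q, p, o, n, m → l.
Combining the parts gives 40  l.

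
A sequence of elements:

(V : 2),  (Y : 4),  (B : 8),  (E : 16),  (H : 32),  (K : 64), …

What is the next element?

For the letter, letters move forward 3 places in the alphabet, wrapping Z→A: V, Y, B, E, H, K → N.
Second slot: ×2 each step; 2, 4, 8, 16, 32, 64 → 128.
So the next element is (N : 128).

(N : 128)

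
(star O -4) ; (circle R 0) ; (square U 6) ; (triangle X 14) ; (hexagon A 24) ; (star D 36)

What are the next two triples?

For the shape, repeats star → circle → square → triangle → hexagon: star, circle, square, triangle, hexagon, star → circle → square.
Letter: O, R, U, X, A, D → G → J (letters move forward 3 places in the alphabet, wrapping Z→A).
Third slot goes -4, 0, 6, 14, 24, 36 → 50 → 66 (differences are 4, 6, 8, … (increasing by 2 each time)).
Putting the parts together: (circle G 50) and then (square J 66).

(circle G 50), (square J 66)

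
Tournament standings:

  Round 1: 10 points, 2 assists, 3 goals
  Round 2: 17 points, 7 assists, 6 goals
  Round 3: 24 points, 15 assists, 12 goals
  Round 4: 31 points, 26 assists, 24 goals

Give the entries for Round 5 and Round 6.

38 points, 40 assists, 48 goals; 45 points, 57 assists, 96 goals

Points goes 10, 17, 24, 31 → 38 → 45 (+7 each step).
Assists — differences are 5, 8, 11, … (increasing by 3 each time): 2, 7, 15, 26 → 40 → 57.
Goals — ×2 each step: 3, 6, 12, 24 → 48 → 96.
Putting the parts together: 38 points, 40 assists, 48 goals and then 45 points, 57 assists, 96 goals.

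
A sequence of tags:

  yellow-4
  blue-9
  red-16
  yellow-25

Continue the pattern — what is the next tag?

blue-36

For the colour, repeats yellow → blue → red: yellow, blue, red, yellow → blue.
Second component — perfect squares: 2², 3², 4², …: 4, 9, 16, 25 → 36.
Putting it together: blue-36.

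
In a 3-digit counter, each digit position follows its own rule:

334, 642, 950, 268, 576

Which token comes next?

884

First digit goes 3, 6, 9, 2, 5 → 8 (+3 each step, mod 10).
Second digit: 3, 4, 5, 6, 7 → 8 (+1 each step, mod 10).
Third digit: 4, 2, 0, 8, 6 → 4 (−2 each step, mod 10).
Combining the parts gives 884.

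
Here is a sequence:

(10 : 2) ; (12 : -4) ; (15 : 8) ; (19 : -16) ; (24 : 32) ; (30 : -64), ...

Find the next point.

(37 : 128)

First slot: differences are 2, 3, 4, … (increasing by 1 each time), so 10, 12, 15, 19, 24, 30 → 37.
Second slot goes 2, -4, 8, -16, 32, -64 → 128 (×(-2) each step).
Combining the parts gives (37 : 128).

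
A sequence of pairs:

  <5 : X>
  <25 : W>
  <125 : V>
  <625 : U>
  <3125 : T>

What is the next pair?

First slot: ×5 each step; 5, 25, 125, 625, 3125 → 15625.
Letter goes X, W, V, U, T → S (letters move back 1 place in the alphabet).
So the next pair is <15625 : S>.

<15625 : S>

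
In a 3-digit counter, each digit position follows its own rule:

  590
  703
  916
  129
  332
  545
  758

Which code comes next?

961

First digit goes 5, 7, 9, 1, 3, 5, 7 → 9 (+2 each step, mod 10).
Second digit — +1 each step, mod 10: 9, 0, 1, 2, 3, 4, 5 → 6.
For the third digit, +3 each step, mod 10: 0, 3, 6, 9, 2, 5, 8 → 1.
Combining the parts gives 961.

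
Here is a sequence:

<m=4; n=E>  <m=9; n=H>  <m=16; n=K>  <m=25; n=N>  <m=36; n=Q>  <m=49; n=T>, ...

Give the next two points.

<m=64; n=W>, <m=81; n=Z>

For the m, perfect squares: 2², 3², 4², …: 4, 9, 16, 25, 36, 49 → 64 → 81.
For the n, letters move forward 3 places in the alphabet: E, H, K, N, Q, T → W → Z.
Putting the parts together: <m=64; n=W> and then <m=81; n=Z>.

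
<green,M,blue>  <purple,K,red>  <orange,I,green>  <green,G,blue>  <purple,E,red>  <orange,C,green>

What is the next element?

First colour: green, purple, orange, green, purple, orange → green (repeats green → purple → orange).
Letter: M, K, I, G, E, C → A (letters move back 2 places in the alphabet).
Second colour: repeats blue → red → green; blue, red, green, blue, red, green → blue.
Combining the parts gives <green,A,blue>.

<green,A,blue>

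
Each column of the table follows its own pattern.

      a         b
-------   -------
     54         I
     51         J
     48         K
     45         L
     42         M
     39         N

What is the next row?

36  O

Column a: 54, 51, 48, 45, 42, 39 → 36 (−3 each step).
Column b: letters move forward 1 place in the alphabet, so I, J, K, L, M, N → O.
Putting it together: 36  O.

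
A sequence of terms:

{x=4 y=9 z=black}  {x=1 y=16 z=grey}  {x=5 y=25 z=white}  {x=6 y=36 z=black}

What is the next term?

X: 4, 1, 5, 6 → 11 (each term is the sum of the two before it).
Y: perfect squares: 3², 4², 5², …; 9, 16, 25, 36 → 49.
Z: repeats black → grey → white, so black, grey, white, black → grey.
Putting it together: {x=11 y=49 z=grey}.

{x=11 y=49 z=grey}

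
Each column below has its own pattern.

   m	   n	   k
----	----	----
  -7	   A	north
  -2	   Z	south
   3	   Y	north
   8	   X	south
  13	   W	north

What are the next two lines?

18  V  south; 23  U  north

Column m — +5 each step: -7, -2, 3, 8, 13 → 18 → 23.
Column n: A, Z, Y, X, W → V → U (letters move back 1 place in the alphabet, wrapping A→Z).
Column k goes north, south, north, south, north → south → north (alternates north ↔ south).
So the next two lines are 18  V  south and 23  U  north.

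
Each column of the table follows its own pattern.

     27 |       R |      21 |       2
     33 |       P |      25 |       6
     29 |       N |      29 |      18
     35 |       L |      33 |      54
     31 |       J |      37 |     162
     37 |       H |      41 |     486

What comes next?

First component — alternating steps +6, −4, +6, −4, …: 27, 33, 29, 35, 31, 37 → 33.
Letter: letters move back 2 places in the alphabet; R, P, N, L, J, H → F.
For the third component, +4 each step: 21, 25, 29, 33, 37, 41 → 45.
Fourth component: ×3 each step, so 2, 6, 18, 54, 162, 486 → 1458.
So the next line is 33  F  45  1458.

33  F  45  1458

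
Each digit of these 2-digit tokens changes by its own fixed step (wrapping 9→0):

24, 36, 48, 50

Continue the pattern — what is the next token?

First digit — +1 each step, mod 10: 2, 3, 4, 5 → 6.
Second digit: +2 each step, mod 10; 4, 6, 8, 0 → 2.
Putting it together: 62.

62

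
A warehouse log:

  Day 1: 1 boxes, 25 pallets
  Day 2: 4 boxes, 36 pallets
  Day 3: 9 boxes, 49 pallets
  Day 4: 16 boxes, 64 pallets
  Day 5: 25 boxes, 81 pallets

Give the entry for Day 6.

Boxes goes 1, 4, 9, 16, 25 → 36 (perfect squares: 1², 2², 3², …).
Pallets: perfect squares: 5², 6², 7², …; 25, 36, 49, 64, 81 → 100.
Putting it together: 36 boxes, 100 pallets.

36 boxes, 100 pallets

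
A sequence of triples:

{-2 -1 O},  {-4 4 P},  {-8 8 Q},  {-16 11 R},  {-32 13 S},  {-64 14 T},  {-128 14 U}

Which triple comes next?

{-256 13 V}

First value: -2, -4, -8, -16, -32, -64, -128 → -256 (×2 each step).
Second value: differences are 5, 4, 3, … (decreasing by 1 each time), so -1, 4, 8, 11, 13, 14, 14 → 13.
Letter goes O, P, Q, R, S, T, U → V (letters move forward 1 place in the alphabet).
Putting it together: {-256 13 V}.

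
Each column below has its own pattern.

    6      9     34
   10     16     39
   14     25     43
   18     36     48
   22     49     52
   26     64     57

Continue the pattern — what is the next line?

First component: 6, 10, 14, 18, 22, 26 → 30 (+4 each step).
For the second component, perfect squares: 3², 4², 5², …: 9, 16, 25, 36, 49, 64 → 81.
Third component — alternating steps +5, +4, +5, +4, …: 34, 39, 43, 48, 52, 57 → 61.
So the next line is 30  81  61.

30  81  61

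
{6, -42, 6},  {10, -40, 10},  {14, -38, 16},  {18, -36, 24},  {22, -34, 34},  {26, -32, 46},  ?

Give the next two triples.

First part goes 6, 10, 14, 18, 22, 26 → 30 → 34 (+4 each step).
Second part: +2 each step, so -42, -40, -38, -36, -34, -32 → -30 → -28.
Third part goes 6, 10, 16, 24, 34, 46 → 60 → 76 (differences are 4, 6, 8, … (increasing by 2 each time)).
Putting the parts together: {30, -30, 60} and then {34, -28, 76}.

{30, -30, 60}, {34, -28, 76}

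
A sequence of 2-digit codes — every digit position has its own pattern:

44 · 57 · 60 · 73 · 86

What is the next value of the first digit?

9

For the first digit, +1 each step, mod 10: 4, 5, 6, 7, 8 → 9.
Second digit goes 4, 7, 0, 3, 6 → 9 (+3 each step, mod 10).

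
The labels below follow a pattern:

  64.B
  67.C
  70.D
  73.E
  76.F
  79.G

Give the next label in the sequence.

82.H

First component: +3 each step, so 64, 67, 70, 73, 76, 79 → 82.
For the letter, letters move forward 1 place in the alphabet: B, C, D, E, F, G → H.
So the next label is 82.H.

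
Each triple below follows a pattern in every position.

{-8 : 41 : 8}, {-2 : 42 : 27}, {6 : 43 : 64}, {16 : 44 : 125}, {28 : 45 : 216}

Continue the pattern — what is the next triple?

{42 : 46 : 343}

First entry — differences are 6, 8, 10, … (increasing by 2 each time): -8, -2, 6, 16, 28 → 42.
For the second entry, +1 each step: 41, 42, 43, 44, 45 → 46.
Third entry: 8, 27, 64, 125, 216 → 343 (perfect cubes: 2³, 3³, 4³, …).
Putting it together: {42 : 46 : 343}.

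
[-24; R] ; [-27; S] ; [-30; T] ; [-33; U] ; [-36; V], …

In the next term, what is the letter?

W

Letter — letters move forward 1 place in the alphabet: R, S, T, U, V → W.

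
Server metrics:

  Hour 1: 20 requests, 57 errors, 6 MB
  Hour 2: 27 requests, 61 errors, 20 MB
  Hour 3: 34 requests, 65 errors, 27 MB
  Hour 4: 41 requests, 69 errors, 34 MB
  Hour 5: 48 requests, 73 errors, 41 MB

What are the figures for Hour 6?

Requests: 20, 27, 34, 41, 48 → 55 (+7 each step).
For the errors, +4 each step: 57, 61, 65, 69, 73 → 77.
MB: always the previous value of the requests; 6, 20, 27, 34, 41 → 48.
Combining the parts gives 55 requests, 77 errors, 48 MB.

55 requests, 77 errors, 48 MB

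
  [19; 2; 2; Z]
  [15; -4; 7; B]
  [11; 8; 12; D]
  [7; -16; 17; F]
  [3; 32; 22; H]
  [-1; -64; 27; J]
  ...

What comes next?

First component: 19, 15, 11, 7, 3, -1 → -5 (−4 each step).
Second component — ×(-2) each step: 2, -4, 8, -16, 32, -64 → 128.
Third component — +5 each step: 2, 7, 12, 17, 22, 27 → 32.
Letter: Z, B, D, F, H, J → L (letters move forward 2 places in the alphabet, wrapping Z→A).
Putting it together: [-5; 128; 32; L].

[-5; 128; 32; L]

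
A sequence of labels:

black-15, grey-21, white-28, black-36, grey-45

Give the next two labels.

Shade: repeats black → grey → white; black, grey, white, black, grey → white → black.
Second component — differences are 6, 7, 8, … (increasing by 1 each time): 15, 21, 28, 36, 45 → 55 → 66.
Putting the parts together: white-55 and then black-66.

white-55, black-66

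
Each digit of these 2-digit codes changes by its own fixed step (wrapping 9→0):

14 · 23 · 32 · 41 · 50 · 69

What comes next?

78

First digit goes 1, 2, 3, 4, 5, 6 → 7 (+1 each step, mod 10).
Second digit: 4, 3, 2, 1, 0, 9 → 8 (−1 each step, mod 10).
So the next code is 78.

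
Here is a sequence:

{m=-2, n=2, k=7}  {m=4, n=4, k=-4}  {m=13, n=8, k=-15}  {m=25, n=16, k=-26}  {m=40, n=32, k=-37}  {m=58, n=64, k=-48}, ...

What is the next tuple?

M — differences are 6, 9, 12, … (increasing by 3 each time): -2, 4, 13, 25, 40, 58 → 79.
N — ×2 each step: 2, 4, 8, 16, 32, 64 → 128.
K — −11 each step: 7, -4, -15, -26, -37, -48 → -59.
So the next tuple is {m=79, n=128, k=-59}.

{m=79, n=128, k=-59}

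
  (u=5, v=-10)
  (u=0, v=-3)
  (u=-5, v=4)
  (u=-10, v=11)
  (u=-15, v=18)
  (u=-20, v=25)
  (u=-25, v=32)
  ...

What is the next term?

(u=-30, v=39)

For the u, −5 each step: 5, 0, -5, -10, -15, -20, -25 → -30.
For the v, +7 each step: -10, -3, 4, 11, 18, 25, 32 → 39.
Putting it together: (u=-30, v=39).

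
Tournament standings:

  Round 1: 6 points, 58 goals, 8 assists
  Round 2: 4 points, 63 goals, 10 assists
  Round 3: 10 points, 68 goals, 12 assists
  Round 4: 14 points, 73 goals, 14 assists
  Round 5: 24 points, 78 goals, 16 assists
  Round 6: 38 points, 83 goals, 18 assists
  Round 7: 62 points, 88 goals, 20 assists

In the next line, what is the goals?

93

Points — each term is the sum of the two before it: 6, 4, 10, 14, 24, 38, 62 → 100.
Goals: +5 each step; 58, 63, 68, 73, 78, 83, 88 → 93.
Assists: +2 each step; 8, 10, 12, 14, 16, 18, 20 → 22.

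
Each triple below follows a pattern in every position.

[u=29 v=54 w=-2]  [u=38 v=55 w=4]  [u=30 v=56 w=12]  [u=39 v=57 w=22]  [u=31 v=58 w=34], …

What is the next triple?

[u=40 v=59 w=48]

For the u, alternating steps +9, −8, +9, −8, …: 29, 38, 30, 39, 31 → 40.
V — +1 each step: 54, 55, 56, 57, 58 → 59.
W goes -2, 4, 12, 22, 34 → 48 (differences are 6, 8, 10, … (increasing by 2 each time)).
Putting it together: [u=40 v=59 w=48].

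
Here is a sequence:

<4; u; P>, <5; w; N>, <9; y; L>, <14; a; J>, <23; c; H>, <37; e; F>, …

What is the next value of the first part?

For the first part, each term is the sum of the two before it: 4, 5, 9, 14, 23, 37 → 60.

60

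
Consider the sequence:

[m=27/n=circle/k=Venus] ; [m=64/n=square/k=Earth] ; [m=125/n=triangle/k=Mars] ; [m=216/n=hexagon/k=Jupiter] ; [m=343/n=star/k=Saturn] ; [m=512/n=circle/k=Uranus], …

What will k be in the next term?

K goes Venus, Earth, Mars, Jupiter, Saturn, Uranus → Neptune (runs through the planets Mercury→Neptune).

Neptune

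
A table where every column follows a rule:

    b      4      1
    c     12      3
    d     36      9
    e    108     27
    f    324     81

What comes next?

Letter: letters move forward 1 place in the alphabet; b, c, d, e, f → g.
Second component: ×3 each step, so 4, 12, 36, 108, 324 → 972.
Third component — ×3 each step: 1, 3, 9, 27, 81 → 243.
So the next line is g  972  243.

g  972  243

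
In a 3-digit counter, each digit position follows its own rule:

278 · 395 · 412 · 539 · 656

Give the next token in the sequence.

773

First digit goes 2, 3, 4, 5, 6 → 7 (+1 each step, mod 10).
Second digit — +2 each step, mod 10: 7, 9, 1, 3, 5 → 7.
Third digit — −3 each step, mod 10: 8, 5, 2, 9, 6 → 3.
Putting it together: 773.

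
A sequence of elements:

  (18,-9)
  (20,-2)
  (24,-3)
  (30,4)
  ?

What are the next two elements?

(38,3), (48,10)

First part — differences are 2, 4, 6, … (increasing by 2 each time): 18, 20, 24, 30 → 38 → 48.
Second part: alternating steps +7, −1, +7, −1, …; -9, -2, -3, 4 → 3 → 10.
Putting the parts together: (38,3) and then (48,10).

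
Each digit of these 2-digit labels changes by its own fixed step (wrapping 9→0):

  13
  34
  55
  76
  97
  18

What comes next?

First digit goes 1, 3, 5, 7, 9, 1 → 3 (+2 each step, mod 10).
Second digit goes 3, 4, 5, 6, 7, 8 → 9 (+1 each step, mod 10).
So the next label is 39.

39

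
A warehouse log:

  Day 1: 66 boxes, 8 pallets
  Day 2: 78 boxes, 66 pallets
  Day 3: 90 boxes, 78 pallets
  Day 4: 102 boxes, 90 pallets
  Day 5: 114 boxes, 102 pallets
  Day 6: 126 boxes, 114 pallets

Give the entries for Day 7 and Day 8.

138 boxes, 126 pallets; 150 boxes, 138 pallets

Boxes — +12 each step: 66, 78, 90, 102, 114, 126 → 138 → 150.
Pallets: always the previous value of the boxes, so 8, 66, 78, 90, 102, 114 → 126 → 138.
So the next two lines are 138 boxes, 126 pallets and 150 boxes, 138 pallets.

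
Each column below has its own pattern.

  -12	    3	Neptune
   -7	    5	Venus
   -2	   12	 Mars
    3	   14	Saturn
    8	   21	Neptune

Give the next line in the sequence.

13  23  Venus

For the first component, +5 each step: -12, -7, -2, 3, 8 → 13.
For the second component, alternating steps +2, +7, +2, +7, …: 3, 5, 12, 14, 21 → 23.
Planet: Neptune, Venus, Mars, Saturn, Neptune → Venus (repeats Neptune → Venus → Mars → Saturn).
So the next line is 13  23  Venus.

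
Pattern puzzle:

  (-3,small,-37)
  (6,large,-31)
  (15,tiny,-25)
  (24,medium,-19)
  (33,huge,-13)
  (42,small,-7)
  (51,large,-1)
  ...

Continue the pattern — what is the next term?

(60,tiny,5)

First component — +9 each step: -3, 6, 15, 24, 33, 42, 51 → 60.
Size — repeats small → large → tiny → medium → huge: small, large, tiny, medium, huge, small, large → tiny.
Third component: +6 each step, so -37, -31, -25, -19, -13, -7, -1 → 5.
So the next term is (60,tiny,5).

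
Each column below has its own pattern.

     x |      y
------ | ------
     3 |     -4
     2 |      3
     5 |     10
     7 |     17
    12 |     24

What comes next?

Column x goes 3, 2, 5, 7, 12 → 19 (each term is the sum of the two before it).
Column y: -4, 3, 10, 17, 24 → 31 (+7 each step).
So the next row is 19  31.

19  31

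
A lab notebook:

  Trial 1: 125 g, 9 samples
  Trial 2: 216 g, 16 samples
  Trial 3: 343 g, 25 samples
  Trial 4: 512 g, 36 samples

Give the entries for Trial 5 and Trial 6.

729 g, 49 samples; 1000 g, 64 samples

G: perfect cubes: 5³, 6³, 7³, …; 125, 216, 343, 512 → 729 → 1000.
For the samples, perfect squares: 3², 4², 5², …: 9, 16, 25, 36 → 49 → 64.
So the next two rows are 729 g, 49 samples and 1000 g, 64 samples.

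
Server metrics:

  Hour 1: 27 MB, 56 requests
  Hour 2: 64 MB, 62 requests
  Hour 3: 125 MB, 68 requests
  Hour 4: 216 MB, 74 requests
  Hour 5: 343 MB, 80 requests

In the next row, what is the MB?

MB: perfect cubes: 3³, 4³, 5³, …, so 27, 64, 125, 216, 343 → 512.

512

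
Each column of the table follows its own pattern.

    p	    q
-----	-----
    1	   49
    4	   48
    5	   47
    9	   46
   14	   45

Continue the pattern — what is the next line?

Column p: each term is the sum of the two before it, so 1, 4, 5, 9, 14 → 23.
Column q: 49, 48, 47, 46, 45 → 44 (−1 each step).
So the next line is 23  44.

23  44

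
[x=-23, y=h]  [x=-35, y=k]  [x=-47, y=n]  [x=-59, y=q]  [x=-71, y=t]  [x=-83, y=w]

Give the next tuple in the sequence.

X: −12 each step, so -23, -35, -47, -59, -71, -83 → -95.
Y: h, k, n, q, t, w → z (letters move forward 3 places in the alphabet).
So the next tuple is [x=-95, y=z].

[x=-95, y=z]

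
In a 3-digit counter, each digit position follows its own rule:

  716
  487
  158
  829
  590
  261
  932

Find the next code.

603

First digit: −3 each step, mod 10; 7, 4, 1, 8, 5, 2, 9 → 6.
Second digit: −3 each step, mod 10; 1, 8, 5, 2, 9, 6, 3 → 0.
Third digit: +1 each step, mod 10; 6, 7, 8, 9, 0, 1, 2 → 3.
Combining the parts gives 603.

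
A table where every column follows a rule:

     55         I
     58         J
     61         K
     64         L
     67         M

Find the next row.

70  N

First component: +3 each step; 55, 58, 61, 64, 67 → 70.
Letter goes I, J, K, L, M → N (letters move forward 1 place in the alphabet).
Combining the parts gives 70  N.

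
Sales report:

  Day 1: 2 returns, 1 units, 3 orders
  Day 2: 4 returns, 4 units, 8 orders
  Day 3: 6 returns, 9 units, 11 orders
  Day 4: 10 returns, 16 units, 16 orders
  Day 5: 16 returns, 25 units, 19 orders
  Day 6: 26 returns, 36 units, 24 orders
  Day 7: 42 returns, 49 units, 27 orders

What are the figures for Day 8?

68 returns, 64 units, 32 orders

Returns — each term is the sum of the two before it: 2, 4, 6, 10, 16, 26, 42 → 68.
Units: perfect squares: 1², 2², 3², …, so 1, 4, 9, 16, 25, 36, 49 → 64.
Orders: alternating steps +5, +3, +5, +3, …, so 3, 8, 11, 16, 19, 24, 27 → 32.
So the next line is 68 returns, 64 units, 32 orders.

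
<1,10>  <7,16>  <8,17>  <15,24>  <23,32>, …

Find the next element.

First coordinate goes 1, 7, 8, 15, 23 → 38 (each term is the sum of the two before it).
Second coordinate goes 10, 16, 17, 24, 32 → 47 (always 9 more than the first coordinate).
Combining the parts gives <38,47>.

<38,47>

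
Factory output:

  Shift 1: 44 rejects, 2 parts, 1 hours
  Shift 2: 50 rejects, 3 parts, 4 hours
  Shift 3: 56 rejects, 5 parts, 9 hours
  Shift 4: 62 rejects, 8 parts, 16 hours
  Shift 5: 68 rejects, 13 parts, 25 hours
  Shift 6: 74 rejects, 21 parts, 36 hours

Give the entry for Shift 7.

Rejects: +6 each step, so 44, 50, 56, 62, 68, 74 → 80.
Parts: each term is the sum of the two before it; 2, 3, 5, 8, 13, 21 → 34.
Hours — perfect squares: 1², 2², 3², …: 1, 4, 9, 16, 25, 36 → 49.
So the next row is 80 rejects, 34 parts, 49 hours.

80 rejects, 34 parts, 49 hours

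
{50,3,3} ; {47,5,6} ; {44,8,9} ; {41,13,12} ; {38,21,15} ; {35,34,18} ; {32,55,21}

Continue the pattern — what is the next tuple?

First component: −3 each step, so 50, 47, 44, 41, 38, 35, 32 → 29.
Second component: each term is the sum of the two before it; 3, 5, 8, 13, 21, 34, 55 → 89.
Third component: +3 each step; 3, 6, 9, 12, 15, 18, 21 → 24.
Combining the parts gives {29,89,24}.

{29,89,24}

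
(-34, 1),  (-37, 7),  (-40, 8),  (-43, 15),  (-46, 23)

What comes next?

(-49, 38)

For the first part, −3 each step: -34, -37, -40, -43, -46 → -49.
Second part: 1, 7, 8, 15, 23 → 38 (each term is the sum of the two before it).
So the next pair is (-49, 38).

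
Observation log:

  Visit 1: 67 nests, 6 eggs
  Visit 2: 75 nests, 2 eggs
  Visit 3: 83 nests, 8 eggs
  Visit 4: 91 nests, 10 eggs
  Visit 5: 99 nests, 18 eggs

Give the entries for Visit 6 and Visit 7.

107 nests, 28 eggs; 115 nests, 46 eggs

For the nests, +8 each step: 67, 75, 83, 91, 99 → 107 → 115.
Eggs: each term is the sum of the two before it; 6, 2, 8, 10, 18 → 28 → 46.
So the next two records are 107 nests, 28 eggs and 115 nests, 46 eggs.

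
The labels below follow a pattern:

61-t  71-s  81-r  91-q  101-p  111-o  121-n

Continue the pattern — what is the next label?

First component: 61, 71, 81, 91, 101, 111, 121 → 131 (+10 each step).
Letter — letters move back 1 place in the alphabet: t, s, r, q, p, o, n → m.
Combining the parts gives 131-m.

131-m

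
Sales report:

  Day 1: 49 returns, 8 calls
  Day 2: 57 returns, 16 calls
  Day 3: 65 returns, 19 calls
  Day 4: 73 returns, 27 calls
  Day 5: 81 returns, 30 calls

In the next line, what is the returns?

89

Returns: +8 each step, so 49, 57, 65, 73, 81 → 89.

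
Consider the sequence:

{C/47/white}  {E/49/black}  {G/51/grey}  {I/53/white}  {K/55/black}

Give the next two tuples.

{M/57/grey}, {O/59/white}

Letter goes C, E, G, I, K → M → O (letters move forward 2 places in the alphabet).
For the second value, +2 each step: 47, 49, 51, 53, 55 → 57 → 59.
For the shade, repeats white → black → grey: white, black, grey, white, black → grey → white.
Putting the parts together: {M/57/grey} and then {O/59/white}.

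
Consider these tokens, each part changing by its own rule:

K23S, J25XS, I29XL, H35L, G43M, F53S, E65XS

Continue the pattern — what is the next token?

Letter: letters move back 1 place in the alphabet; K, J, I, H, G, F, E → D.
Second component goes 23, 25, 29, 35, 43, 53, 65 → 79 (differences are 2, 4, 6, … (increasing by 2 each time)).
Size: repeats S → XS → XL → L → M; S, XS, XL, L, M, S, XS → XL.
Putting it together: D79XL.

D79XL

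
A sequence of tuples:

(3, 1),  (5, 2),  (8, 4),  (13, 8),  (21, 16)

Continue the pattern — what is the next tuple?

First entry — each term is the sum of the two before it: 3, 5, 8, 13, 21 → 34.
Second entry: ×2 each step, so 1, 2, 4, 8, 16 → 32.
Putting it together: (34, 32).

(34, 32)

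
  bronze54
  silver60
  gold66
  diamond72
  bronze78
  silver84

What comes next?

gold90

Rank: repeats bronze → silver → gold → diamond; bronze, silver, gold, diamond, bronze, silver → gold.
Second component: +6 each step; 54, 60, 66, 72, 78, 84 → 90.
Combining the parts gives gold90.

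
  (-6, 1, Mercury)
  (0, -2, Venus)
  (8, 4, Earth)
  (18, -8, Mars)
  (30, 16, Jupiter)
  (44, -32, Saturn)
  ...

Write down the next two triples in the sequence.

First coordinate: differences are 6, 8, 10, … (increasing by 2 each time), so -6, 0, 8, 18, 30, 44 → 60 → 78.
Second coordinate: ×(-2) each step; 1, -2, 4, -8, 16, -32 → 64 → -128.
For the planet, runs through the planets Mercury→Neptune: Mercury, Venus, Earth, Mars, Jupiter, Saturn → Uranus → Neptune.
So the next two triples are (60, 64, Uranus) and (78, -128, Neptune).

(60, 64, Uranus), (78, -128, Neptune)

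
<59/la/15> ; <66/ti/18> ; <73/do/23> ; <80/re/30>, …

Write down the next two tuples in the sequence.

<87/mi/39>, <94/fa/50>

First part: +7 each step, so 59, 66, 73, 80 → 87 → 94.
Note: runs through the solfège scale do→ti, so la, ti, do, re → mi → fa.
Third part: differences are 3, 5, 7, … (increasing by 2 each time); 15, 18, 23, 30 → 39 → 50.
Putting the parts together: <87/mi/39> and then <94/fa/50>.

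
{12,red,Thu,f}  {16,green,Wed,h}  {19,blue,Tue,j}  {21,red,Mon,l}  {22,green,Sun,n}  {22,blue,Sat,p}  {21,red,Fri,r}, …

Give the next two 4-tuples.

First value: differences are 4, 3, 2, … (decreasing by 1 each time), so 12, 16, 19, 21, 22, 22, 21 → 19 → 16.
Colour: repeats red → green → blue; red, green, blue, red, green, blue, red → green → blue.
For the day, runs backward through the weekdays Mon→Sun: Thu, Wed, Tue, Mon, Sun, Sat, Fri → Thu → Wed.
For the letter, letters move forward 2 places in the alphabet: f, h, j, l, n, p, r → t → v.
Putting the parts together: {19,green,Thu,t} and then {16,blue,Wed,v}.

{19,green,Thu,t}, {16,blue,Wed,v}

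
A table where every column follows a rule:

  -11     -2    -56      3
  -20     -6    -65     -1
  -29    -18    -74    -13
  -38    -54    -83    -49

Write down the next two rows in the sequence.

First component: −9 each step; -11, -20, -29, -38 → -47 → -56.
Second component: ×3 each step, so -2, -6, -18, -54 → -162 → -486.
Third component: −9 each step, so -56, -65, -74, -83 → -92 → -101.
Fourth component: always 5 more than the second component; 3, -1, -13, -49 → -157 → -481.
So the next two rows are -47  -162  -92  -157 and -56  -486  -101  -481.

-47  -162  -92  -157; -56  -486  -101  -481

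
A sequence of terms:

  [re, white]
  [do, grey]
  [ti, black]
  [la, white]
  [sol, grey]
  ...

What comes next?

Note goes re, do, ti, la, sol → fa (runs backward through the solfège scale do→ti).
Shade goes white, grey, black, white, grey → black (repeats white → grey → black).
Putting it together: [fa, black].

[fa, black]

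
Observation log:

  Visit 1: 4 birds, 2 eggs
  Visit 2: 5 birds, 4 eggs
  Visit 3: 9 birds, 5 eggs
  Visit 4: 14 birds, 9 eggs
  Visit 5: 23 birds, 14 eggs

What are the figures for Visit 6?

37 birds, 23 eggs

Birds — each term is the sum of the two before it: 4, 5, 9, 14, 23 → 37.
Eggs: 2, 4, 5, 9, 14 → 23 (always the previous value of the birds).
Putting it together: 37 birds, 23 eggs.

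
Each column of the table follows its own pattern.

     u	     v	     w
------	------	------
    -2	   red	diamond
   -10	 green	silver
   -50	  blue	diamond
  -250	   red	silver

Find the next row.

-1250  green  diamond

For the column u, ×5 each step: -2, -10, -50, -250 → -1250.
Column v: repeats red → green → blue; red, green, blue, red → green.
Column w: diamond, silver, diamond, silver → diamond (alternates diamond ↔ silver).
So the next row is -1250  green  diamond.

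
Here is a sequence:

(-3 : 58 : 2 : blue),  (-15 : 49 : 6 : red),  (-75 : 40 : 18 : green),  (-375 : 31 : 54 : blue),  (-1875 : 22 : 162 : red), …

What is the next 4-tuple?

First value goes -3, -15, -75, -375, -1875 → -9375 (×5 each step).
Second value: −9 each step; 58, 49, 40, 31, 22 → 13.
Third value goes 2, 6, 18, 54, 162 → 486 (×3 each step).
Colour — repeats blue → red → green: blue, red, green, blue, red → green.
Combining the parts gives (-9375 : 13 : 486 : green).

(-9375 : 13 : 486 : green)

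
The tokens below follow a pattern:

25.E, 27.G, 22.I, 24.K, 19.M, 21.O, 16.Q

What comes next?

First component: alternating steps +2, −5, +2, −5, …, so 25, 27, 22, 24, 19, 21, 16 → 18.
Letter goes E, G, I, K, M, O, Q → S (letters move forward 2 places in the alphabet).
Putting it together: 18.S.

18.S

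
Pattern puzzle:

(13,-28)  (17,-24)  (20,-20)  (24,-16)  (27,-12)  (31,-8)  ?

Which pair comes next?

(34,-4)

First slot: 13, 17, 20, 24, 27, 31 → 34 (alternating steps +4, +3, +4, +3, …).
Second slot — +4 each step: -28, -24, -20, -16, -12, -8 → -4.
Combining the parts gives (34,-4).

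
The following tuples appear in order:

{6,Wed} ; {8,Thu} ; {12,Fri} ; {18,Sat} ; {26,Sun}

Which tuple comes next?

For the first slot, differences are 2, 4, 6, … (increasing by 2 each time): 6, 8, 12, 18, 26 → 36.
Day: runs through the weekdays Mon→Sun, so Wed, Thu, Fri, Sat, Sun → Mon.
So the next tuple is {36,Mon}.

{36,Mon}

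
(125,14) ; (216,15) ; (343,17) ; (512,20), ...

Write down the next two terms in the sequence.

(729,24), (1000,29)

First entry goes 125, 216, 343, 512 → 729 → 1000 (perfect cubes: 5³, 6³, 7³, …).
Second entry: 14, 15, 17, 20 → 24 → 29 (differences are 1, 2, 3, … (increasing by 1 each time)).
Putting the parts together: (729,24) and then (1000,29).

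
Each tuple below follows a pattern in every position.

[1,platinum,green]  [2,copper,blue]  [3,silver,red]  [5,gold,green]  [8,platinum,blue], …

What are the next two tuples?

First slot — each term is the sum of the two before it: 1, 2, 3, 5, 8 → 13 → 21.
For the metal, repeats platinum → copper → silver → gold: platinum, copper, silver, gold, platinum → copper → silver.
Colour: repeats green → blue → red; green, blue, red, green, blue → red → green.
So the next two tuples are [13,copper,red] and [21,silver,green].

[13,copper,red], [21,silver,green]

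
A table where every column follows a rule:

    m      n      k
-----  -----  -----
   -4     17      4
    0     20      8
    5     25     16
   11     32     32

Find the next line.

Column m: differences are 4, 5, 6, … (increasing by 1 each time), so -4, 0, 5, 11 → 18.
Column n: differences are 3, 5, 7, … (increasing by 2 each time); 17, 20, 25, 32 → 41.
For the column k, ×2 each step: 4, 8, 16, 32 → 64.
Combining the parts gives 18  41  64.

18  41  64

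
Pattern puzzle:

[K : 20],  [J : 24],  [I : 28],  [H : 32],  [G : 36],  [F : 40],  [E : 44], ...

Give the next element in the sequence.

[D : 48]

Letter: letters move back 1 place in the alphabet; K, J, I, H, G, F, E → D.
Second slot goes 20, 24, 28, 32, 36, 40, 44 → 48 (+4 each step).
So the next element is [D : 48].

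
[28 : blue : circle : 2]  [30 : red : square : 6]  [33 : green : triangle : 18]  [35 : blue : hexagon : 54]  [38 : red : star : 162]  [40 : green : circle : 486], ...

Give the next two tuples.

First part goes 28, 30, 33, 35, 38, 40 → 43 → 45 (alternating steps +2, +3, +2, +3, …).
Colour goes blue, red, green, blue, red, green → blue → red (repeats blue → red → green).
Shape: circle, square, triangle, hexagon, star, circle → square → triangle (repeats circle → square → triangle → hexagon → star).
Fourth part — ×3 each step: 2, 6, 18, 54, 162, 486 → 1458 → 4374.
So the next two tuples are [43 : blue : square : 1458] and [45 : red : triangle : 4374].

[43 : blue : square : 1458], [45 : red : triangle : 4374]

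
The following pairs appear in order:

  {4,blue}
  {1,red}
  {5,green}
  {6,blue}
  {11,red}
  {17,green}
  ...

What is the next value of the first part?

28

First part: each term is the sum of the two before it, so 4, 1, 5, 6, 11, 17 → 28.
Colour — repeats blue → red → green: blue, red, green, blue, red, green → blue.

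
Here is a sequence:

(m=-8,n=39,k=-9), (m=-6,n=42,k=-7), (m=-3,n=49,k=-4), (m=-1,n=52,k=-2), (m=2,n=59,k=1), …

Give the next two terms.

(m=4,n=62,k=3), (m=7,n=69,k=6)

For the m, alternating steps +2, +3, +2, +3, …: -8, -6, -3, -1, 2 → 4 → 7.
N goes 39, 42, 49, 52, 59 → 62 → 69 (alternating steps +3, +7, +3, +7, …).
K goes -9, -7, -4, -2, 1 → 3 → 6 (always 1 less than the m).
So the next two terms are (m=4,n=62,k=3) and (m=7,n=69,k=6).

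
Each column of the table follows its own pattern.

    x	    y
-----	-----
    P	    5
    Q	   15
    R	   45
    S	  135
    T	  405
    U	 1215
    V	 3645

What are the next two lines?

W  10935; X  32805

Column x — letters move forward 1 place in the alphabet: P, Q, R, S, T, U, V → W → X.
For the column y, ×3 each step: 5, 15, 45, 135, 405, 1215, 3645 → 10935 → 32805.
So the next two lines are W  10935 and X  32805.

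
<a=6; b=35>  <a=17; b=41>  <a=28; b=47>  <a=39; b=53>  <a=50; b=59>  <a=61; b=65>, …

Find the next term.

<a=72; b=71>

A: 6, 17, 28, 39, 50, 61 → 72 (+11 each step).
B: 35, 41, 47, 53, 59, 65 → 71 (+6 each step).
Combining the parts gives <a=72; b=71>.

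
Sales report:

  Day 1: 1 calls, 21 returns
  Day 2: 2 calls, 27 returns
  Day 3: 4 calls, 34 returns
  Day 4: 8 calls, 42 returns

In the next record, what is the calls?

Calls: ×2 each step; 1, 2, 4, 8 → 16.

16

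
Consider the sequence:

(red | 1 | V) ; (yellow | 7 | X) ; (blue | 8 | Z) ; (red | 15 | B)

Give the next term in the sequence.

(yellow | 23 | D)

Colour: red, yellow, blue, red → yellow (repeats red → yellow → blue).
For the second value, each term is the sum of the two before it: 1, 7, 8, 15 → 23.
For the letter, letters move forward 2 places in the alphabet, wrapping Z→A: V, X, Z, B → D.
Combining the parts gives (yellow | 23 | D).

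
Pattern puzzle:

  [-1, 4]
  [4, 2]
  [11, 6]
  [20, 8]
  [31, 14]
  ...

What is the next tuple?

[44, 22]

First component goes -1, 4, 11, 20, 31 → 44 (differences are 5, 7, 9, … (increasing by 2 each time)).
Second component goes 4, 2, 6, 8, 14 → 22 (each term is the sum of the two before it).
So the next tuple is [44, 22].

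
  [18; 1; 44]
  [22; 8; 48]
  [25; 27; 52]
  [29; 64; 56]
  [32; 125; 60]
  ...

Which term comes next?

[36; 216; 64]

For the first component, alternating steps +4, +3, +4, +3, …: 18, 22, 25, 29, 32 → 36.
Second component goes 1, 8, 27, 64, 125 → 216 (perfect cubes: 1³, 2³, 3³, …).
Third component — +4 each step: 44, 48, 52, 56, 60 → 64.
Putting it together: [36; 216; 64].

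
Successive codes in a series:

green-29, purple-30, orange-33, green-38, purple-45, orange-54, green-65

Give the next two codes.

Colour: repeats green → purple → orange, so green, purple, orange, green, purple, orange, green → purple → orange.
Second component: differences are 1, 3, 5, … (increasing by 2 each time), so 29, 30, 33, 38, 45, 54, 65 → 78 → 93.
Putting the parts together: purple-78 and then orange-93.

purple-78 then orange-93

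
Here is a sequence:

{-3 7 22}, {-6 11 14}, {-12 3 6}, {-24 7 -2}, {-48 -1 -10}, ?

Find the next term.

First slot: ×2 each step, so -3, -6, -12, -24, -48 → -96.
Second slot — alternating steps +4, −8, +4, −8, …: 7, 11, 3, 7, -1 → 3.
Third slot goes 22, 14, 6, -2, -10 → -18 (−8 each step).
So the next term is {-96 3 -18}.

{-96 3 -18}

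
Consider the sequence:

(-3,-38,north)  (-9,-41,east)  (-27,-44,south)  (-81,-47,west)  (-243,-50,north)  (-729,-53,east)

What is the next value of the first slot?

First slot: -3, -9, -27, -81, -243, -729 → -2187 (×3 each step).

-2187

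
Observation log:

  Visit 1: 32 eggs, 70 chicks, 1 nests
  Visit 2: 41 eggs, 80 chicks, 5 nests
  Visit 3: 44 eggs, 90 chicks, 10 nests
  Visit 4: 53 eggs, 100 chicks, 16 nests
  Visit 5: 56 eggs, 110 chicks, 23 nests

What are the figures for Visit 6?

65 eggs, 120 chicks, 31 nests

Eggs — alternating steps +9, +3, +9, +3, …: 32, 41, 44, 53, 56 → 65.
Chicks: 70, 80, 90, 100, 110 → 120 (+10 each step).
Nests: 1, 5, 10, 16, 23 → 31 (differences are 4, 5, 6, … (increasing by 1 each time)).
So the next record is 65 eggs, 120 chicks, 31 nests.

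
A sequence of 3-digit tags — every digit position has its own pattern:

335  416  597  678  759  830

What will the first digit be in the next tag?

9

First digit: +1 each step, mod 10; 3, 4, 5, 6, 7, 8 → 9.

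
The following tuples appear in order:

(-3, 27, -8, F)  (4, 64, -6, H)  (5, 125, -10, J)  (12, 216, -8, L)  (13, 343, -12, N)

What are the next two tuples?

First slot: alternating steps +7, +1, +7, +1, …; -3, 4, 5, 12, 13 → 20 → 21.
Second slot: 27, 64, 125, 216, 343 → 512 → 729 (perfect cubes: 3³, 4³, 5³, …).
Third slot: alternating steps +2, −4, +2, −4, …, so -8, -6, -10, -8, -12 → -10 → -14.
Letter: letters move forward 2 places in the alphabet, so F, H, J, L, N → P → R.
Putting the parts together: (20, 512, -10, P) and then (21, 729, -14, R).

(20, 512, -10, P), (21, 729, -14, R)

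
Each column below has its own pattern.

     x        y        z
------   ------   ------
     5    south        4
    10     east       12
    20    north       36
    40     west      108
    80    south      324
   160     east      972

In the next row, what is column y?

north

Column y: repeats south → east → north → west, so south, east, north, west, south, east → north.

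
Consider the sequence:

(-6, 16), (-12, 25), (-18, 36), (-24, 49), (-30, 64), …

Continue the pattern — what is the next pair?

First slot: −6 each step; -6, -12, -18, -24, -30 → -36.
Second slot — perfect squares: 4², 5², 6², …: 16, 25, 36, 49, 64 → 81.
So the next pair is (-36, 81).

(-36, 81)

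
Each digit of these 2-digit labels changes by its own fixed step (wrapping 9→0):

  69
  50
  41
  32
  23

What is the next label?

14

First digit goes 6, 5, 4, 3, 2 → 1 (−1 each step, mod 10).
Second digit goes 9, 0, 1, 2, 3 → 4 (+1 each step, mod 10).
Putting it together: 14.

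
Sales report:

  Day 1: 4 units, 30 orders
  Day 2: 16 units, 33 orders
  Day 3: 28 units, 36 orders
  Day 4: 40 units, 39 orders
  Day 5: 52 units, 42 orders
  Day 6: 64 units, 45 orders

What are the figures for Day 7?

76 units, 48 orders

Units: 4, 16, 28, 40, 52, 64 → 76 (+12 each step).
Orders — +3 each step: 30, 33, 36, 39, 42, 45 → 48.
So the next line is 76 units, 48 orders.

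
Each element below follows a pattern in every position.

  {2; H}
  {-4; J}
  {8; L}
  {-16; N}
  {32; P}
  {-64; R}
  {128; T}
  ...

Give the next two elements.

First part — ×(-2) each step: 2, -4, 8, -16, 32, -64, 128 → -256 → 512.
Letter goes H, J, L, N, P, R, T → V → X (letters move forward 2 places in the alphabet).
So the next two elements are {-256; V} and {512; X}.

{-256; V}, {512; X}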